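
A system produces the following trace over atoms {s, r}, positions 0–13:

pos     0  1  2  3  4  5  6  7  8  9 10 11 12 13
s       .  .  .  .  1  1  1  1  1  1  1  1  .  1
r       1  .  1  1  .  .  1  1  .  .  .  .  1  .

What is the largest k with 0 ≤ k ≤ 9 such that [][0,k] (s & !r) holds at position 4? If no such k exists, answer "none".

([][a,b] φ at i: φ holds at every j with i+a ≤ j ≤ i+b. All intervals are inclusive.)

(s & !r) must hold from j=4 onward; find where it first fails.
  j=4: holds
  j=5: holds
  j=6: fails
Holds on [4,5], so largest k = 1.

1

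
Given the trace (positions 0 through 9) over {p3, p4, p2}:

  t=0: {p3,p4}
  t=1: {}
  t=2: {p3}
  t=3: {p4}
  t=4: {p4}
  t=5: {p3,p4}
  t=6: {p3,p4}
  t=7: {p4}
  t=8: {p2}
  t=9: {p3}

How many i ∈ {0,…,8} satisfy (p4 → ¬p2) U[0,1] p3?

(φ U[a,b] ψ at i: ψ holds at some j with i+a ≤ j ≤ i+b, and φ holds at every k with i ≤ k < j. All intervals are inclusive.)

Evaluate at each i in [0,8]:
  i=0: ✓ (rhs at j=0)
  i=1: ✓ (rhs at j=2; lhs holds on [1,1])
  i=2: ✓ (rhs at j=2)
  i=3: ✗ (no rhs in [3,4])
  i=4: ✓ (rhs at j=5; lhs holds on [4,4])
  i=5: ✓ (rhs at j=5)
  i=6: ✓ (rhs at j=6)
  i=7: ✗ (no rhs in [7,8])
  i=8: ✓ (rhs at j=9; lhs holds on [8,8])
Positions where it holds: {0, 1, 2, 4, 5, 6, 8} → 7.

7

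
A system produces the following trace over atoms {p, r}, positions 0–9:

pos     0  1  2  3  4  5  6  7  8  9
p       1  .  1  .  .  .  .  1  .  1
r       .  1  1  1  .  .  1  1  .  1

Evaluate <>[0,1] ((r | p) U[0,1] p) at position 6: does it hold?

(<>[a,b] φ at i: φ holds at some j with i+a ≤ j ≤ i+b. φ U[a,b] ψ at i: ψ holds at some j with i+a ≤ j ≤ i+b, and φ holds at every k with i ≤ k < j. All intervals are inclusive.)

Check ((r | p) U[0,1] p) at each j in [6,7]:
  j=6: holds
  j=7: holds
Found at j=6 → formula holds.

Yes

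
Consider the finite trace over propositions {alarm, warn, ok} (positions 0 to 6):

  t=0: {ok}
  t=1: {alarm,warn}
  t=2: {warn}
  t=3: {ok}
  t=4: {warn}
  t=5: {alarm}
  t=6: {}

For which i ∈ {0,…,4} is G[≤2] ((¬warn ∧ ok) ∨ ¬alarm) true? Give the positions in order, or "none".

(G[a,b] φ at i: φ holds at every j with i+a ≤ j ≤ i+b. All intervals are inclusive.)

Evaluate at each i in [0,4]:
  i=0: ✗ (fails at j=1)
  i=1: ✗ (fails at j=1)
  i=2: ✓ (all of [2,4])
  i=3: ✗ (fails at j=5)
  i=4: ✗ (fails at j=5)

2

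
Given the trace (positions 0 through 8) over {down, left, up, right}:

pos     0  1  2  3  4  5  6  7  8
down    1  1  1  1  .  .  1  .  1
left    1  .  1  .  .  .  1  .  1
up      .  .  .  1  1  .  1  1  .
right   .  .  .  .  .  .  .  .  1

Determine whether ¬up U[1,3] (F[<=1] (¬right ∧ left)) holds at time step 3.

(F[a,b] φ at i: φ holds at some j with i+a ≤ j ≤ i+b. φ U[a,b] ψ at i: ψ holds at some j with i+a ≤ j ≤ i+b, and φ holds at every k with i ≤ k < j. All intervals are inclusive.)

False

Need some j in [4,6] with F[<=1] (¬right ∧ left), and ¬up at every k in [3,j-1].
  j=4: F[<=1] (¬right ∧ left) — fails (none in [4,5]).
  j=5: F[<=1] (¬right ∧ left) holds, but ¬up fails at k=3 → not this j.
  j=6: F[<=1] (¬right ∧ left) holds, but ¬up fails at k=3 → not this j.
No j in the window works → until fails.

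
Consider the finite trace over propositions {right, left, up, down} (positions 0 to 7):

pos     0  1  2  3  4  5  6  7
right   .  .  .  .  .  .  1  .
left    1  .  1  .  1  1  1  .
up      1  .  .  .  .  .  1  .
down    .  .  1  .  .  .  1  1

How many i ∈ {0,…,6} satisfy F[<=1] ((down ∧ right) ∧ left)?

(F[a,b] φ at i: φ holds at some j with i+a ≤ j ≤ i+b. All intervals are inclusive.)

2

Evaluate at each i in [0,6]:
  i=0: ✗ (none in [0,1])
  i=1: ✗ (none in [1,2])
  i=2: ✗ (none in [2,3])
  i=3: ✗ (none in [3,4])
  i=4: ✗ (none in [4,5])
  i=5: ✓ (witness j=6)
  i=6: ✓ (witness j=6)
Positions where it holds: {5, 6} → 2.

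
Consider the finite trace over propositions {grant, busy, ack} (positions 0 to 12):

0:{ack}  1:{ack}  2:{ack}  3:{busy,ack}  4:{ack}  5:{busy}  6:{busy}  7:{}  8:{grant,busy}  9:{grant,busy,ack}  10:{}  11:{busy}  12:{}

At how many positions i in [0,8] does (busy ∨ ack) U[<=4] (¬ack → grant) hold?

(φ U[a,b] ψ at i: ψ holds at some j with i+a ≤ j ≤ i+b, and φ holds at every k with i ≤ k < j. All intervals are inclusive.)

Evaluate at each i in [0,8]:
  i=0: ✓ (rhs at j=0)
  i=1: ✓ (rhs at j=1)
  i=2: ✓ (rhs at j=2)
  i=3: ✓ (rhs at j=3)
  i=4: ✓ (rhs at j=4)
  i=5: ✗ (lhs fails at k=7 before rhs at j=8)
  i=6: ✗ (lhs fails at k=7 before rhs at j=8)
  i=7: ✗ (lhs fails at k=7 before rhs at j=8)
  i=8: ✓ (rhs at j=8)
Positions where it holds: {0, 1, 2, 3, 4, 8} → 6.

6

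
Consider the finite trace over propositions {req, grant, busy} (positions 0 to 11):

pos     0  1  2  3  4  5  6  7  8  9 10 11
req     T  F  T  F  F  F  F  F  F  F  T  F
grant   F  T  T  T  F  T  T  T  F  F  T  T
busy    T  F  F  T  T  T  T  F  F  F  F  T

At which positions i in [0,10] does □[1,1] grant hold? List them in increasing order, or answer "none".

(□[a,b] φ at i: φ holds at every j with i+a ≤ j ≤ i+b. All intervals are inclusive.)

0, 1, 2, 4, 5, 6, 9, 10

Evaluate at each i in [0,10]:
  i=0: ✓ (all of [1,1])
  i=1: ✓ (all of [2,2])
  i=2: ✓ (all of [3,3])
  i=3: ✗ (fails at j=4)
  i=4: ✓ (all of [5,5])
  i=5: ✓ (all of [6,6])
  i=6: ✓ (all of [7,7])
  i=7: ✗ (fails at j=8)
  i=8: ✗ (fails at j=9)
  i=9: ✓ (all of [10,10])
  i=10: ✓ (all of [11,11])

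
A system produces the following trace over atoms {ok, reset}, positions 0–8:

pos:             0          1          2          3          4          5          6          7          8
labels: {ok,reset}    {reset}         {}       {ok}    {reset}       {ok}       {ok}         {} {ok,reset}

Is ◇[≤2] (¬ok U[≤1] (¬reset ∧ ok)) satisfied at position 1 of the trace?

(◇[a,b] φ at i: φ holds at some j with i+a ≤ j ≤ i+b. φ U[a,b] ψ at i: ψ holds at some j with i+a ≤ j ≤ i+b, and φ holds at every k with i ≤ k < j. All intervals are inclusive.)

Check (¬ok U[≤1] (¬reset ∧ ok)) at each j in [1,3]:
  j=1: fails
  j=2: holds
  j=3: holds
Found at j=2 → formula holds.

True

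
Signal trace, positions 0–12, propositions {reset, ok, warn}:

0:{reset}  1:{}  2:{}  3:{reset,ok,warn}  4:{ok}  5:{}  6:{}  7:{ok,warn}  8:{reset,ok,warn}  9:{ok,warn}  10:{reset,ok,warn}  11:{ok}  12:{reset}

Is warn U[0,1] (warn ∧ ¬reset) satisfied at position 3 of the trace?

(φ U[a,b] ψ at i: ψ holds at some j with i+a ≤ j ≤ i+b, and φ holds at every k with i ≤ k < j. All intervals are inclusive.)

Need some j in [3,4] with (warn ∧ ¬reset), and warn at every k in [3,j-1].
  j=3: (warn ∧ ¬reset) false.
  j=4: (warn ∧ ¬reset) false.
No j in the window works → until fails.

False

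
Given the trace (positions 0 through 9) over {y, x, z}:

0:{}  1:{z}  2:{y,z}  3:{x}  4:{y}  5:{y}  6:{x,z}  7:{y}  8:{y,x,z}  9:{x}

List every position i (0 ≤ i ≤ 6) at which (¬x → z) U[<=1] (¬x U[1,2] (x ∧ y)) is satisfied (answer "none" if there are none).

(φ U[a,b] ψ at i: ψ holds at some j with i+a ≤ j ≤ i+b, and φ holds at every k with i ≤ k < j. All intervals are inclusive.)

6

Evaluate at each i in [0,6]:
  i=0: ✗ (no rhs in [0,1])
  i=1: ✗ (no rhs in [1,2])
  i=2: ✗ (no rhs in [2,3])
  i=3: ✗ (no rhs in [3,4])
  i=4: ✗ (no rhs in [4,5])
  i=5: ✗ (no rhs in [5,6])
  i=6: ✓ (rhs at j=7; lhs holds on [6,6])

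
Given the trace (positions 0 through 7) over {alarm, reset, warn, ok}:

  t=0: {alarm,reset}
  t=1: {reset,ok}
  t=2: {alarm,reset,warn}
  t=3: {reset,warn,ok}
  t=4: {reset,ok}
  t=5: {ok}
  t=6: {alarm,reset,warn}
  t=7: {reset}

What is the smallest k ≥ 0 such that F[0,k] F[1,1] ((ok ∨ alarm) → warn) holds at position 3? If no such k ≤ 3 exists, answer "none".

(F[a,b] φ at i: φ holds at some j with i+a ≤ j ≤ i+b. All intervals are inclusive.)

2

Scan j = 3,4,… for F[1,1] ((ok ∨ alarm) → warn):
  j=3: fails
  j=4: fails
  j=5: holds
First hit at j=5, so smallest k = 5-3 = 2.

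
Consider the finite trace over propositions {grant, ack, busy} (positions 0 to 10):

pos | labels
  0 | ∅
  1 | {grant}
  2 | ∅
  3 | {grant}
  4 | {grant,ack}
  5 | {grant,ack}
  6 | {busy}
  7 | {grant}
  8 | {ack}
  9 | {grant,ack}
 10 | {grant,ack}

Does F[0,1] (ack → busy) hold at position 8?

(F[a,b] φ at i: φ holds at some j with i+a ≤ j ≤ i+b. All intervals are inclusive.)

Does not hold

Check (ack → busy) at each j in [8,9]:
  j=8: false
  j=9: false
No position in the window satisfies it → formula fails.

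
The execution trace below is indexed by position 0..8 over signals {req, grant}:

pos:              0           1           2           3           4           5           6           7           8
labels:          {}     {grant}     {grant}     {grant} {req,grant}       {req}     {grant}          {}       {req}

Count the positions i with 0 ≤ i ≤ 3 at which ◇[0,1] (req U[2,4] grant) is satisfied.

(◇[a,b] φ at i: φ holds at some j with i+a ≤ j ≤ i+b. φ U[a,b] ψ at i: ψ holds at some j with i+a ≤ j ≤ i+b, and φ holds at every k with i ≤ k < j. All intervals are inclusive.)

1

Evaluate at each i in [0,3]:
  i=0: ✗ (none in [0,1])
  i=1: ✗ (none in [1,2])
  i=2: ✗ (none in [2,3])
  i=3: ✓ (witness j=4)
Positions where it holds: {3} → 1.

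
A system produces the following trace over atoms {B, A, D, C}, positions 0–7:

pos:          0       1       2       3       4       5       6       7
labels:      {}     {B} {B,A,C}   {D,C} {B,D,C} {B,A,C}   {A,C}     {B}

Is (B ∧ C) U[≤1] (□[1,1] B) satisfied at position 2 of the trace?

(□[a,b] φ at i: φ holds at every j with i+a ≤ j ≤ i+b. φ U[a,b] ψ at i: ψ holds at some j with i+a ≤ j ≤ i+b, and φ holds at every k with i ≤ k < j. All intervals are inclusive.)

Need some j in [2,3] with □[1,1] B, and (B ∧ C) at every k in [2,j-1].
  j=2: □[1,1] B — fails at 3.
  j=3: □[1,1] B holds; (B ∧ C) holds at every k in [2,2] → satisfied.

Holds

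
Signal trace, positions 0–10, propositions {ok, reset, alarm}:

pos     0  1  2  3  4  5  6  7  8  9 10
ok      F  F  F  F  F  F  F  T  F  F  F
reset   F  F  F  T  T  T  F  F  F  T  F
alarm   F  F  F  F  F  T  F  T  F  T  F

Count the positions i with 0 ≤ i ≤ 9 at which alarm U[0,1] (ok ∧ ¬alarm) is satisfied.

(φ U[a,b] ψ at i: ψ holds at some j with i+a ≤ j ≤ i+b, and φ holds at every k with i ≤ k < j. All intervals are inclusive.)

0

Evaluate at each i in [0,9]:
  i=0: ✗ (no rhs in [0,1])
  i=1: ✗ (no rhs in [1,2])
  i=2: ✗ (no rhs in [2,3])
  i=3: ✗ (no rhs in [3,4])
  i=4: ✗ (no rhs in [4,5])
  i=5: ✗ (no rhs in [5,6])
  i=6: ✗ (no rhs in [6,7])
  i=7: ✗ (no rhs in [7,8])
  i=8: ✗ (no rhs in [8,9])
  i=9: ✗ (no rhs in [9,10])
Positions where it holds: {} → 0.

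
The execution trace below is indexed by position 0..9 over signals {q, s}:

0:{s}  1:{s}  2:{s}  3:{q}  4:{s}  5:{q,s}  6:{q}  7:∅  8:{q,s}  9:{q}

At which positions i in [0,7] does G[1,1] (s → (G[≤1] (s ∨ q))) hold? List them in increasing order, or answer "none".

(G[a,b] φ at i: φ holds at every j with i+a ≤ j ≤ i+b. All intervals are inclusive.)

0, 1, 2, 3, 4, 5, 6, 7

Evaluate at each i in [0,7]:
  i=0: ✓ (all of [1,1])
  i=1: ✓ (all of [2,2])
  i=2: ✓ (all of [3,3])
  i=3: ✓ (all of [4,4])
  i=4: ✓ (all of [5,5])
  i=5: ✓ (all of [6,6])
  i=6: ✓ (all of [7,7])
  i=7: ✓ (all of [8,8])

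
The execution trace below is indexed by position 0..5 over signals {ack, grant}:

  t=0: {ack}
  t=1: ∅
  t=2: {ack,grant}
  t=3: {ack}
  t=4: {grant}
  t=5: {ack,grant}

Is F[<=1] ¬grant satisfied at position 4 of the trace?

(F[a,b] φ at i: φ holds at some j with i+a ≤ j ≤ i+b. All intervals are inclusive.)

Check ¬grant at each j in [4,5]:
  j=4: false
  j=5: false
No position in the window satisfies it → formula fails.

No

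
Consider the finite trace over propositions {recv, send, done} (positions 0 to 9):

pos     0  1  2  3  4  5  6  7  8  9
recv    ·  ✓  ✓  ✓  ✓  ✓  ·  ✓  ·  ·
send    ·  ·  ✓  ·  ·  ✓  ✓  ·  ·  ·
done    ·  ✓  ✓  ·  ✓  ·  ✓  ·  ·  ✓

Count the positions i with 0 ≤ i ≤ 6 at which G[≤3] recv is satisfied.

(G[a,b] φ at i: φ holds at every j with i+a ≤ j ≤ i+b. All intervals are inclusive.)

Evaluate at each i in [0,6]:
  i=0: ✗ (fails at j=0)
  i=1: ✓ (all of [1,4])
  i=2: ✓ (all of [2,5])
  i=3: ✗ (fails at j=6)
  i=4: ✗ (fails at j=6)
  i=5: ✗ (fails at j=6)
  i=6: ✗ (fails at j=6)
Positions where it holds: {1, 2} → 2.

2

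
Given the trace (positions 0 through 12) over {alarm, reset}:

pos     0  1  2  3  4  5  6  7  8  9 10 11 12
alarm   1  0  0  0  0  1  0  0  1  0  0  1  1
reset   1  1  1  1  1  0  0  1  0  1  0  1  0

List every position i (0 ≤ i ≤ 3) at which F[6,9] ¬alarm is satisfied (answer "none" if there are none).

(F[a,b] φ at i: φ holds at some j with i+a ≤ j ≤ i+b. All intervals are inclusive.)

Evaluate at each i in [0,3]:
  i=0: ✓ (witness j=6)
  i=1: ✓ (witness j=7)
  i=2: ✓ (witness j=9)
  i=3: ✓ (witness j=9)

0, 1, 2, 3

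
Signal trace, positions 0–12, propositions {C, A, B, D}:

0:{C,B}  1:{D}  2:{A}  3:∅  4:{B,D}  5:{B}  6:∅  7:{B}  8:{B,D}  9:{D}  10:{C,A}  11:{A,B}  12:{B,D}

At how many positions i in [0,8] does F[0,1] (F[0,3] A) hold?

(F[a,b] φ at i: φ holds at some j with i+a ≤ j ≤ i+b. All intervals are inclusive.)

Evaluate at each i in [0,8]:
  i=0: ✓ (witness j=0)
  i=1: ✓ (witness j=1)
  i=2: ✓ (witness j=2)
  i=3: ✗ (none in [3,4])
  i=4: ✗ (none in [4,5])
  i=5: ✗ (none in [5,6])
  i=6: ✓ (witness j=7)
  i=7: ✓ (witness j=7)
  i=8: ✓ (witness j=8)
Positions where it holds: {0, 1, 2, 6, 7, 8} → 6.

6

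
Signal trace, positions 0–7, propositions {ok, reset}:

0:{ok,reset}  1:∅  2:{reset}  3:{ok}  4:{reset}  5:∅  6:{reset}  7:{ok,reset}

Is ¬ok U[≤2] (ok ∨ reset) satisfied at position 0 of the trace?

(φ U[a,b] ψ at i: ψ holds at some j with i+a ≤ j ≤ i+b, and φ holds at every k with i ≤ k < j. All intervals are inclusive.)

Need some j in [0,2] with (ok ∨ reset), and ¬ok at every k in [0,j-1].
  j=0: (ok ∨ reset) holds; no prefix to check → satisfied.

True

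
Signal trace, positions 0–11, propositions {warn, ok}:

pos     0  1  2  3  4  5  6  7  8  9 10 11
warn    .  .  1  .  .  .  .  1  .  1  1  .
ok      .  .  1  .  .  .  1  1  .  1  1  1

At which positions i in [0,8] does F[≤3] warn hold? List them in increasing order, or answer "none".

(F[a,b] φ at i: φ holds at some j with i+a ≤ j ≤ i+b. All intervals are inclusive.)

Evaluate at each i in [0,8]:
  i=0: ✓ (witness j=2)
  i=1: ✓ (witness j=2)
  i=2: ✓ (witness j=2)
  i=3: ✗ (none in [3,6])
  i=4: ✓ (witness j=7)
  i=5: ✓ (witness j=7)
  i=6: ✓ (witness j=7)
  i=7: ✓ (witness j=7)
  i=8: ✓ (witness j=9)

0, 1, 2, 4, 5, 6, 7, 8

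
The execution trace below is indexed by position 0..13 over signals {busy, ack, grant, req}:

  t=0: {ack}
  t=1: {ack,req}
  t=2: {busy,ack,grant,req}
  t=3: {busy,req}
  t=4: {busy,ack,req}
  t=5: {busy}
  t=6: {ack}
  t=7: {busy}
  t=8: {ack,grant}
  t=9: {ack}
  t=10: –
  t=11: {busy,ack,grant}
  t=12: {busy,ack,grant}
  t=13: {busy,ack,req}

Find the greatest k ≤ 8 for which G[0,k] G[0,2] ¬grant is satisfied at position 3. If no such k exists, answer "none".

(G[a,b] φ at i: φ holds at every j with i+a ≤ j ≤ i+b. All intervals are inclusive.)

2

G[0,2] ¬grant must hold from j=3 onward; find where it first fails.
  j=3: holds
  j=4: holds
  j=5: holds
  j=6: fails
Holds on [3,5], so largest k = 2.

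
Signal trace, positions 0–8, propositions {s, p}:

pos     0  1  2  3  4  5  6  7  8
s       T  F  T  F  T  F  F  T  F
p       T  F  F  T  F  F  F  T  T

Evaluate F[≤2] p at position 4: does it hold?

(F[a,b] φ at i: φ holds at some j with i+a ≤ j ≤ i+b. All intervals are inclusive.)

False

Check p at each j in [4,6]:
  j=4: false
  j=5: false
  j=6: false
No position in the window satisfies it → formula fails.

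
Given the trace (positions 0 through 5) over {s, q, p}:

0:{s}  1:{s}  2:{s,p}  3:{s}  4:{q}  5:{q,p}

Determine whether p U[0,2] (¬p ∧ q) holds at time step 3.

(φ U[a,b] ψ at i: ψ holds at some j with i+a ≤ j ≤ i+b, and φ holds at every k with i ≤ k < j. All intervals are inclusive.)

No

Need some j in [3,5] with (¬p ∧ q), and p at every k in [3,j-1].
  j=3: (¬p ∧ q) false.
  j=4: (¬p ∧ q) holds, but p fails at k=3 → not this j.
  j=5: (¬p ∧ q) false.
No j in the window works → until fails.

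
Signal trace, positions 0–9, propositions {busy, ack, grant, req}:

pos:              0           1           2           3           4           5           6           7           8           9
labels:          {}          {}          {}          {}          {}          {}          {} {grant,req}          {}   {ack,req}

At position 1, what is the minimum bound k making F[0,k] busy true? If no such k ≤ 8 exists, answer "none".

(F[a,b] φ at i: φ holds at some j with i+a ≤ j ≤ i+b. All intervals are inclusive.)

Scan j = 1,2,… for busy:
  j=1: fails
  j=2: fails
  j=3: fails
  j=4: fails
  j=5: fails
  j=6: fails
  j=7: fails
  j=8: fails
  j=9: fails
No j in [1,9] satisfies it → none.

none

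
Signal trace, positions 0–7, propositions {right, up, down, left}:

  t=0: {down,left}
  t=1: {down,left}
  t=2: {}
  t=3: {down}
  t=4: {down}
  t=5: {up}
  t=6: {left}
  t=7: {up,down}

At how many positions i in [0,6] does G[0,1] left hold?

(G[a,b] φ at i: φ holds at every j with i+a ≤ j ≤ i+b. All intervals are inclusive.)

Evaluate at each i in [0,6]:
  i=0: ✓ (all of [0,1])
  i=1: ✗ (fails at j=2)
  i=2: ✗ (fails at j=2)
  i=3: ✗ (fails at j=3)
  i=4: ✗ (fails at j=4)
  i=5: ✗ (fails at j=5)
  i=6: ✗ (fails at j=7)
Positions where it holds: {0} → 1.

1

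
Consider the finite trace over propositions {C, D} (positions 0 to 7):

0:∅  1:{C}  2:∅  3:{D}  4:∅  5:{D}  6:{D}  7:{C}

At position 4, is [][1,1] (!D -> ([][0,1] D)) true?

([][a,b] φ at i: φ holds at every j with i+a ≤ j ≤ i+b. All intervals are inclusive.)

True

Check (!D -> ([][0,1] D)) at every j in [5,5]:
  j=5: antecedent false → ✓
All positions satisfy it → formula holds.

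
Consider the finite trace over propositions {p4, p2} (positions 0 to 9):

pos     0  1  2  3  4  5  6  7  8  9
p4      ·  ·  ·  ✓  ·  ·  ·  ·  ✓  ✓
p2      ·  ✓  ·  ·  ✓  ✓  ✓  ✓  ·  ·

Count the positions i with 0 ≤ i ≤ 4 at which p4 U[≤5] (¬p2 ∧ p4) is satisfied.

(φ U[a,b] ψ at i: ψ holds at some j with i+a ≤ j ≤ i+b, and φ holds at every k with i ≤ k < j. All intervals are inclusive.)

Evaluate at each i in [0,4]:
  i=0: ✗ (lhs fails at k=0 before rhs at j=3)
  i=1: ✗ (lhs fails at k=1 before rhs at j=3)
  i=2: ✗ (lhs fails at k=2 before rhs at j=3)
  i=3: ✓ (rhs at j=3)
  i=4: ✗ (lhs fails at k=4 before rhs at j=8)
Positions where it holds: {3} → 1.

1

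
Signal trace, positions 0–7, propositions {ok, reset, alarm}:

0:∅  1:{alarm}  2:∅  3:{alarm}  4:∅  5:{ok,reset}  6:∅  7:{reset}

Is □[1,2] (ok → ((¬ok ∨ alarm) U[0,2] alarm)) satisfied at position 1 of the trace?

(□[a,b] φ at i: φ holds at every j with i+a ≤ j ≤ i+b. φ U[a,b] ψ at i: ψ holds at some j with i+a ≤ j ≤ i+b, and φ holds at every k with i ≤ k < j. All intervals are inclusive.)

True

Check (ok → ((¬ok ∨ alarm) U[0,2] alarm)) at every j in [2,3]:
  j=2: antecedent false → ✓
  j=3: antecedent false → ✓
All positions satisfy it → formula holds.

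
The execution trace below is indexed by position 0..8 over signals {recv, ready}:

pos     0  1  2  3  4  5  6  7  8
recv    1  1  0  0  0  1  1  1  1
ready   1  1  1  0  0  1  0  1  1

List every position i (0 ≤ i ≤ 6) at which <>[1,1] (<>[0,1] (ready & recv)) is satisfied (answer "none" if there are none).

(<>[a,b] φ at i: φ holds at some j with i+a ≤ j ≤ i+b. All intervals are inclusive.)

0, 3, 4, 5, 6

Evaluate at each i in [0,6]:
  i=0: ✓ (witness j=1)
  i=1: ✗ (none in [2,2])
  i=2: ✗ (none in [3,3])
  i=3: ✓ (witness j=4)
  i=4: ✓ (witness j=5)
  i=5: ✓ (witness j=6)
  i=6: ✓ (witness j=7)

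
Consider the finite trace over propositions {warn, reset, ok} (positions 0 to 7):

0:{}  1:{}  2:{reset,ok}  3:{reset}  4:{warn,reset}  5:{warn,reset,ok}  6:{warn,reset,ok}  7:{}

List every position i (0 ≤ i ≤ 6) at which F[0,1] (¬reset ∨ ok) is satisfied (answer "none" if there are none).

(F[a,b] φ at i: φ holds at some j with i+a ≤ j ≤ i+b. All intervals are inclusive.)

0, 1, 2, 4, 5, 6

Evaluate at each i in [0,6]:
  i=0: ✓ (witness j=0)
  i=1: ✓ (witness j=1)
  i=2: ✓ (witness j=2)
  i=3: ✗ (none in [3,4])
  i=4: ✓ (witness j=5)
  i=5: ✓ (witness j=5)
  i=6: ✓ (witness j=6)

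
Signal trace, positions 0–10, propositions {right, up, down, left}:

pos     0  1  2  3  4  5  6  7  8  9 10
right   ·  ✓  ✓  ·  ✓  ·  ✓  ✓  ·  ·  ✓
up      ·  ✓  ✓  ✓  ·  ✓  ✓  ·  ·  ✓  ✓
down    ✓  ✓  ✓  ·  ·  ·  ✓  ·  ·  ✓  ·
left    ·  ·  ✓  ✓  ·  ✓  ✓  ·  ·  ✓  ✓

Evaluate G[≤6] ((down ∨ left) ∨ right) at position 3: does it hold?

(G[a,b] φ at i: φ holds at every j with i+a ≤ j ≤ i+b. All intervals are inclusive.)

Does not hold

Check ((down ∨ left) ∨ right) at every j in [3,9]:
  j=3: true
  j=4: true
  j=5: true
  j=6: true
  j=7: true
  j=8: false
  j=9: true
Fails at j=8 → formula fails.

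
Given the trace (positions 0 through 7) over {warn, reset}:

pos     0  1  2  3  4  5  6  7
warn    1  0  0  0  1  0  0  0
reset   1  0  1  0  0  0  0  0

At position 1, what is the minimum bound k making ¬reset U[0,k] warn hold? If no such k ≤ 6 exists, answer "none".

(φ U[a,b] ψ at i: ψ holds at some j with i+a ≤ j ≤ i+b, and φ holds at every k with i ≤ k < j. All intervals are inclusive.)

none

Need earliest j ≥ 1 with warn, and ¬reset at every k in [1,j-1].
  j=1: rhs fails.
  j=2: rhs fails.
  j=3: rhs fails.
  j=4: rhs holds but lhs fails at k=2.
  j=5: rhs fails.
  j=6: rhs fails.
  j=7: rhs fails.
No witness within the range → none.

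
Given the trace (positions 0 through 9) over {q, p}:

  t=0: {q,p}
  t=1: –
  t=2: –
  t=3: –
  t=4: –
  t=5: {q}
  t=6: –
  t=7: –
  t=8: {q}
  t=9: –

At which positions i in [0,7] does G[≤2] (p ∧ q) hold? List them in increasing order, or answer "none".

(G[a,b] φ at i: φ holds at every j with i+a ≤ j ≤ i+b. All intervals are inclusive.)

none

Evaluate at each i in [0,7]:
  i=0: ✗ (fails at j=1)
  i=1: ✗ (fails at j=1)
  i=2: ✗ (fails at j=2)
  i=3: ✗ (fails at j=3)
  i=4: ✗ (fails at j=4)
  i=5: ✗ (fails at j=5)
  i=6: ✗ (fails at j=6)
  i=7: ✗ (fails at j=7)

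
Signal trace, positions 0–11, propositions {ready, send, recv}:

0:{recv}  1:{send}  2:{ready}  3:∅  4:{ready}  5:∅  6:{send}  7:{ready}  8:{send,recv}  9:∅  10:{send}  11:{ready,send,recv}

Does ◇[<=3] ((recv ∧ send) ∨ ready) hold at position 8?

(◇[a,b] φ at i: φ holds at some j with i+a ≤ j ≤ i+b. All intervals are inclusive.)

True

Check ((recv ∧ send) ∨ ready) at each j in [8,11]:
  j=8: true
  j=9: false
  j=10: false
  j=11: true
Found at j=8 → formula holds.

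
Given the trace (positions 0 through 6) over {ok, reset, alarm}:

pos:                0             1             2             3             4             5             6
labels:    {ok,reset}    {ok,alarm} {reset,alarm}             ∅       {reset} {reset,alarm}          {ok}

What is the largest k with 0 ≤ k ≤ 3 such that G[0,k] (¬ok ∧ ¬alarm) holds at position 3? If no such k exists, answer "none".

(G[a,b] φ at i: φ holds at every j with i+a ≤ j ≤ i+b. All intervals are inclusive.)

1

(¬ok ∧ ¬alarm) must hold from j=3 onward; find where it first fails.
  j=3: holds
  j=4: holds
  j=5: fails
Holds on [3,4], so largest k = 1.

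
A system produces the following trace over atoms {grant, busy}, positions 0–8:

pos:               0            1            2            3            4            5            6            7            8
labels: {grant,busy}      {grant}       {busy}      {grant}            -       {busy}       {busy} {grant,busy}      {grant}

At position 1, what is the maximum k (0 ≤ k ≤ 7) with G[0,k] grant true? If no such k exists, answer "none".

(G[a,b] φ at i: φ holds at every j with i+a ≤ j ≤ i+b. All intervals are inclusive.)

grant must hold from j=1 onward; find where it first fails.
  j=1: holds
  j=2: fails
Holds on [1,1], so largest k = 0.

0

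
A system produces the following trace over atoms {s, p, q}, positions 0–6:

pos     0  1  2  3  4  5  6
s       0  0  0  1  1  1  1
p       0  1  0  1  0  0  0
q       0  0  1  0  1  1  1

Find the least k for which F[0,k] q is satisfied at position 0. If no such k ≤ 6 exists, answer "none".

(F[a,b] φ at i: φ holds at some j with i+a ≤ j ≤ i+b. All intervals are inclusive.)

Scan j = 0,1,… for q:
  j=0: fails
  j=1: fails
  j=2: holds
First hit at j=2, so smallest k = 2-0 = 2.

2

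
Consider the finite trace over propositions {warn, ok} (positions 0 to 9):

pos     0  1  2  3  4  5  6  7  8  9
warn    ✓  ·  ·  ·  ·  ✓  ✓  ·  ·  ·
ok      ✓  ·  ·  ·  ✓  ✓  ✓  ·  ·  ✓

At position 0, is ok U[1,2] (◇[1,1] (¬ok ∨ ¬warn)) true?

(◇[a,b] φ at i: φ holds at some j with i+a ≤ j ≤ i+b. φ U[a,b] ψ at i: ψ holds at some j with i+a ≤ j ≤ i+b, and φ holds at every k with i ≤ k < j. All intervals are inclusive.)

Need some j in [1,2] with ◇[1,1] (¬ok ∨ ¬warn), and ok at every k in [0,j-1].
  j=1: ◇[1,1] (¬ok ∨ ¬warn) holds; ok holds at every k in [0,0] → satisfied.

True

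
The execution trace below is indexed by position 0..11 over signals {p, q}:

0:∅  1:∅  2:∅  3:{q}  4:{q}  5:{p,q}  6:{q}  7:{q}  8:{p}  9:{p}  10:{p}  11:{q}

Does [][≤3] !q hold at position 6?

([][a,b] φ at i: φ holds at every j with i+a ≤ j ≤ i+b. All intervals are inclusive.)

False

Check !q at every j in [6,9]:
  j=6: false
  j=7: false
  j=8: true
  j=9: true
Fails at j=6 → formula fails.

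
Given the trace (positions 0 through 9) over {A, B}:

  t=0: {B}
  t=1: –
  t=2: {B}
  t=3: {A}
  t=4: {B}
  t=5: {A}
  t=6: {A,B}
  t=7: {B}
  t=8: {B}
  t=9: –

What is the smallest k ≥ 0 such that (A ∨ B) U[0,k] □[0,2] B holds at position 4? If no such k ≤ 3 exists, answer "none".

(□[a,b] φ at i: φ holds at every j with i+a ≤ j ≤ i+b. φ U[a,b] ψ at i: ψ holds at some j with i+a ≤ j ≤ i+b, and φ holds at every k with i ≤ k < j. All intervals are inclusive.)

2

Need earliest j ≥ 4 with □[0,2] B, and (A ∨ B) at every k in [4,j-1].
  j=4: rhs fails.
  j=5: rhs fails.
  j=6: rhs holds; lhs holds on [4,5]. k = 2.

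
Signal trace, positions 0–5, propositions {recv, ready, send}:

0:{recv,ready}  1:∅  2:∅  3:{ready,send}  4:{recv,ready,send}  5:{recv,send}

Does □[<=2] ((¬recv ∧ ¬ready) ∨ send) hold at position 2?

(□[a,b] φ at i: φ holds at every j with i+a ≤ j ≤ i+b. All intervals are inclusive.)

True

Check ((¬recv ∧ ¬ready) ∨ send) at every j in [2,4]:
  j=2: true
  j=3: true
  j=4: true
All positions satisfy it → formula holds.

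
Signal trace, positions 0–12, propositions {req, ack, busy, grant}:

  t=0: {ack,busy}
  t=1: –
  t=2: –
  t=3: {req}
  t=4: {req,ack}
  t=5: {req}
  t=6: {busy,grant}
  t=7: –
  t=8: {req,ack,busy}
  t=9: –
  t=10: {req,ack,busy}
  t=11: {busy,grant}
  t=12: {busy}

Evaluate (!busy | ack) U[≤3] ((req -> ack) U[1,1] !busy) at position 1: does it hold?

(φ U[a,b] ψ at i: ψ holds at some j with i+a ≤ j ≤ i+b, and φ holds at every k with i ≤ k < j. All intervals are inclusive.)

Holds

Need some j in [1,4] with ((req -> ack) U[1,1] !busy), and (!busy | ack) at every k in [1,j-1].
  j=1: ((req -> ack) U[1,1] !busy) holds; no prefix to check → satisfied.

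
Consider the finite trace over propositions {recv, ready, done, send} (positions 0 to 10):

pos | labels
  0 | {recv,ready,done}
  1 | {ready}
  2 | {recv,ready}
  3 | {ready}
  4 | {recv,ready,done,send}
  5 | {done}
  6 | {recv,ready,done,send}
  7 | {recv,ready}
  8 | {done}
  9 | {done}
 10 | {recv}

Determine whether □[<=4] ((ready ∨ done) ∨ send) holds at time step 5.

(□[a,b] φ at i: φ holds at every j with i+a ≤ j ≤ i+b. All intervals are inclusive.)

Yes

Check ((ready ∨ done) ∨ send) at every j in [5,9]:
  j=5: true
  j=6: true
  j=7: true
  j=8: true
  j=9: true
All positions satisfy it → formula holds.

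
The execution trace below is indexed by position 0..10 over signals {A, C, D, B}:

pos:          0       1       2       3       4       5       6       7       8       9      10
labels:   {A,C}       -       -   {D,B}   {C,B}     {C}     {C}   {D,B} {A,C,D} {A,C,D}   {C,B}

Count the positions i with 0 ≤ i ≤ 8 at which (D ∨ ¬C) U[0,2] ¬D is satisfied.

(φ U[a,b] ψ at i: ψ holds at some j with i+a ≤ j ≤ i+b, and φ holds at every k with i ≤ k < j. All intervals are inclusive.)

Evaluate at each i in [0,8]:
  i=0: ✓ (rhs at j=0)
  i=1: ✓ (rhs at j=1)
  i=2: ✓ (rhs at j=2)
  i=3: ✓ (rhs at j=4; lhs holds on [3,3])
  i=4: ✓ (rhs at j=4)
  i=5: ✓ (rhs at j=5)
  i=6: ✓ (rhs at j=6)
  i=7: ✗ (no rhs in [7,9])
  i=8: ✓ (rhs at j=10; lhs holds on [8,9])
Positions where it holds: {0, 1, 2, 3, 4, 5, 6, 8} → 8.

8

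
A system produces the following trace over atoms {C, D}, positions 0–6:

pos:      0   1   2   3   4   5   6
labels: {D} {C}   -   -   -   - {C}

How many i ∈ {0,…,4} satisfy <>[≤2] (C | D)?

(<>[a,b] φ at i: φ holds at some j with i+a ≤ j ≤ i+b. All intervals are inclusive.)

Evaluate at each i in [0,4]:
  i=0: ✓ (witness j=0)
  i=1: ✓ (witness j=1)
  i=2: ✗ (none in [2,4])
  i=3: ✗ (none in [3,5])
  i=4: ✓ (witness j=6)
Positions where it holds: {0, 1, 4} → 3.

3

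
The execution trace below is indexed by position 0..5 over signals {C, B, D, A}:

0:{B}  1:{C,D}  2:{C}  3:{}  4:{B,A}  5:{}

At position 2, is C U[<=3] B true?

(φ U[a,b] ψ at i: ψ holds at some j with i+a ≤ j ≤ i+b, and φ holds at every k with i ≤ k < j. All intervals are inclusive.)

False

Need some j in [2,5] with B, and C at every k in [2,j-1].
  j=2: B false.
  j=3: B false.
  j=4: B holds, but C fails at k=3 → not this j.
  j=5: B false.
No j in the window works → until fails.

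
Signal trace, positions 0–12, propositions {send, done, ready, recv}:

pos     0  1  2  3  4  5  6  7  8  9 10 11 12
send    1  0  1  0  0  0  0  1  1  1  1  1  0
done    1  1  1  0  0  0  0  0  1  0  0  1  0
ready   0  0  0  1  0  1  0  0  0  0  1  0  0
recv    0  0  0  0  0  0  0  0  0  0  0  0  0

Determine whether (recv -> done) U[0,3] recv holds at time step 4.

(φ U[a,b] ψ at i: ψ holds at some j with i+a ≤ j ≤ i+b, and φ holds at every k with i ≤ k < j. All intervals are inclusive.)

Need some j in [4,7] with recv, and (recv -> done) at every k in [4,j-1].
  j=4: recv false.
  j=5: recv false.
  j=6: recv false.
  j=7: recv false.
No j in the window works → until fails.

False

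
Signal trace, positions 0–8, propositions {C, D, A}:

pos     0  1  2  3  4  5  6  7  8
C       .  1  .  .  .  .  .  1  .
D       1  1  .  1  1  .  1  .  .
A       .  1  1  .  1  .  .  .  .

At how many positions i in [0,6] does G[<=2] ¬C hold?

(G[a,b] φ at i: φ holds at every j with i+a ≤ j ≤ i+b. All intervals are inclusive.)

Evaluate at each i in [0,6]:
  i=0: ✗ (fails at j=1)
  i=1: ✗ (fails at j=1)
  i=2: ✓ (all of [2,4])
  i=3: ✓ (all of [3,5])
  i=4: ✓ (all of [4,6])
  i=5: ✗ (fails at j=7)
  i=6: ✗ (fails at j=7)
Positions where it holds: {2, 3, 4} → 3.

3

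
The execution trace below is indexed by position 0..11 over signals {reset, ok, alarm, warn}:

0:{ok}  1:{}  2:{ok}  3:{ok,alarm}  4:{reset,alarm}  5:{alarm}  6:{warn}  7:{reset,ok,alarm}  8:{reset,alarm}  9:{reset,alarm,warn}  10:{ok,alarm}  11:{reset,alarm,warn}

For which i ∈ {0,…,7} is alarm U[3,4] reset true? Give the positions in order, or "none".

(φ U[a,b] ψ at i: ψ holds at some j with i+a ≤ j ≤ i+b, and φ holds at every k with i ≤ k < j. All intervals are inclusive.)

Evaluate at each i in [0,7]:
  i=0: ✗ (lhs fails at k=0 before rhs at j=4)
  i=1: ✗ (lhs fails at k=1 before rhs at j=4)
  i=2: ✗ (no rhs in [5,6])
  i=3: ✗ (lhs fails at k=6 before rhs at j=7)
  i=4: ✗ (lhs fails at k=6 before rhs at j=7)
  i=5: ✗ (lhs fails at k=6 before rhs at j=8)
  i=6: ✗ (lhs fails at k=6 before rhs at j=9)
  i=7: ✓ (rhs at j=11; lhs holds on [7,10])

7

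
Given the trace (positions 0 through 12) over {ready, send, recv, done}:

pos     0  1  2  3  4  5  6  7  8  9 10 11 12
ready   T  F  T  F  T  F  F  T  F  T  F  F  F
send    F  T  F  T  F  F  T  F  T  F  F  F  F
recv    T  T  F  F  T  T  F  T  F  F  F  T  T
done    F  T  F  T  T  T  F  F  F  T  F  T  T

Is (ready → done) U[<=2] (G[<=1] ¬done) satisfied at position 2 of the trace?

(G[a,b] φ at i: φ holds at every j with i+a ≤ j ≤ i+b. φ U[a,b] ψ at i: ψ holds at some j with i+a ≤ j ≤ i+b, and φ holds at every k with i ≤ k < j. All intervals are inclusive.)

No

Need some j in [2,4] with G[<=1] ¬done, and (ready → done) at every k in [2,j-1].
  j=2: G[<=1] ¬done — fails at 3.
  j=3: G[<=1] ¬done — fails at 3.
  j=4: G[<=1] ¬done — fails at 4.
No j in the window works → until fails.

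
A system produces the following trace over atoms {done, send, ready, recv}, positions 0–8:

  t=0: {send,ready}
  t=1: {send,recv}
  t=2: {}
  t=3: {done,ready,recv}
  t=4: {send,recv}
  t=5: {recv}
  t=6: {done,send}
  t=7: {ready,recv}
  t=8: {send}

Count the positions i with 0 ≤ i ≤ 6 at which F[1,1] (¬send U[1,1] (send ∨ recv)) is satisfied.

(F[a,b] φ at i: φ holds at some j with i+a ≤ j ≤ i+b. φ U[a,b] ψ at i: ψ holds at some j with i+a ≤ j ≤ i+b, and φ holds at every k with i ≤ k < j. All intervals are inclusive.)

Evaluate at each i in [0,6]:
  i=0: ✗ (none in [1,1])
  i=1: ✓ (witness j=2)
  i=2: ✓ (witness j=3)
  i=3: ✗ (none in [4,4])
  i=4: ✓ (witness j=5)
  i=5: ✗ (none in [6,6])
  i=6: ✓ (witness j=7)
Positions where it holds: {1, 2, 4, 6} → 4.

4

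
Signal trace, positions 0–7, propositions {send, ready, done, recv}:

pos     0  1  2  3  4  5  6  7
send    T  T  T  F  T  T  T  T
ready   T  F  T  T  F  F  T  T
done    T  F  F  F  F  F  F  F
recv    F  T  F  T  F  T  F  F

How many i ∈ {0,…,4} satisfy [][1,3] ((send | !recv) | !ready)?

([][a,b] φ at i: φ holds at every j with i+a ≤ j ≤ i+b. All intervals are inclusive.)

2

Evaluate at each i in [0,4]:
  i=0: ✗ (fails at j=3)
  i=1: ✗ (fails at j=3)
  i=2: ✗ (fails at j=3)
  i=3: ✓ (all of [4,6])
  i=4: ✓ (all of [5,7])
Positions where it holds: {3, 4} → 2.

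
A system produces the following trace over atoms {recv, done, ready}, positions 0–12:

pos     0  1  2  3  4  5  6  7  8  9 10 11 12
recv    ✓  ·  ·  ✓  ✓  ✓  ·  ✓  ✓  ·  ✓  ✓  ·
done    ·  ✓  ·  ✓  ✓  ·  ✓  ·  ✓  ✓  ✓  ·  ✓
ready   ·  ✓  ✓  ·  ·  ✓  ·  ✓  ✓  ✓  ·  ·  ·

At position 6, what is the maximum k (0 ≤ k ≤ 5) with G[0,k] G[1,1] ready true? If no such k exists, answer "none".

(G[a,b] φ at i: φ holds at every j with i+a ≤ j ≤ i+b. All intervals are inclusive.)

2

G[1,1] ready must hold from j=6 onward; find where it first fails.
  j=6: holds
  j=7: holds
  j=8: holds
  j=9: fails
Holds on [6,8], so largest k = 2.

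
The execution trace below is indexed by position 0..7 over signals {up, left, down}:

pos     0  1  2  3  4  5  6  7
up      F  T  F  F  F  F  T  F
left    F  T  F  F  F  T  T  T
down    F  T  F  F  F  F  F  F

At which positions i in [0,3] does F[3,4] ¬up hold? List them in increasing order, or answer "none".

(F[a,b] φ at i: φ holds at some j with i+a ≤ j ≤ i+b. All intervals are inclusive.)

0, 1, 2, 3

Evaluate at each i in [0,3]:
  i=0: ✓ (witness j=3)
  i=1: ✓ (witness j=4)
  i=2: ✓ (witness j=5)
  i=3: ✓ (witness j=7)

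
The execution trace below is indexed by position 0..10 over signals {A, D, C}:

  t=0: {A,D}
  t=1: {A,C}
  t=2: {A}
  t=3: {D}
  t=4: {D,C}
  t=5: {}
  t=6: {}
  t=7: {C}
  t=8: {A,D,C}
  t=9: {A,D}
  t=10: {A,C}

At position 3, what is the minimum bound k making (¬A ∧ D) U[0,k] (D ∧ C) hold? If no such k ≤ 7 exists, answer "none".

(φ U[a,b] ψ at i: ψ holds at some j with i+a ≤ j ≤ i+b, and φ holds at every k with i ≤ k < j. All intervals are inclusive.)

1

Need earliest j ≥ 3 with (D ∧ C), and (¬A ∧ D) at every k in [3,j-1].
  j=3: rhs fails.
  j=4: rhs holds; lhs holds on [3,3]. k = 1.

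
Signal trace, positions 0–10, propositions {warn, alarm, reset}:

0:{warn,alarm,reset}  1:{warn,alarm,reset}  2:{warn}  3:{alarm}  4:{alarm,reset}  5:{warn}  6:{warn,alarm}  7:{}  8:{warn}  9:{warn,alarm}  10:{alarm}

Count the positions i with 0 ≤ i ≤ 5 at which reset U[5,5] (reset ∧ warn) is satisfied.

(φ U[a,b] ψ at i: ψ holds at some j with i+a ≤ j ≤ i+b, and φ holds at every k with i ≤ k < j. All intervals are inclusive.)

0

Evaluate at each i in [0,5]:
  i=0: ✗ (no rhs in [5,5])
  i=1: ✗ (no rhs in [6,6])
  i=2: ✗ (no rhs in [7,7])
  i=3: ✗ (no rhs in [8,8])
  i=4: ✗ (no rhs in [9,9])
  i=5: ✗ (no rhs in [10,10])
Positions where it holds: {} → 0.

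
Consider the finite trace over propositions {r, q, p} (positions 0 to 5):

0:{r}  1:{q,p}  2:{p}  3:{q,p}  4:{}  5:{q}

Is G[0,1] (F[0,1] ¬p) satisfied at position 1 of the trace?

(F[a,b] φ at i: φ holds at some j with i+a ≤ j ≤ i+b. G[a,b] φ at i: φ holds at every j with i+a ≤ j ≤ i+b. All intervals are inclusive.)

No

Check F[0,1] ¬p at every j in [1,2]:
  j=1: fails (none in [1,2])
  j=2: fails (none in [2,3])
Fails at j=1 → formula fails.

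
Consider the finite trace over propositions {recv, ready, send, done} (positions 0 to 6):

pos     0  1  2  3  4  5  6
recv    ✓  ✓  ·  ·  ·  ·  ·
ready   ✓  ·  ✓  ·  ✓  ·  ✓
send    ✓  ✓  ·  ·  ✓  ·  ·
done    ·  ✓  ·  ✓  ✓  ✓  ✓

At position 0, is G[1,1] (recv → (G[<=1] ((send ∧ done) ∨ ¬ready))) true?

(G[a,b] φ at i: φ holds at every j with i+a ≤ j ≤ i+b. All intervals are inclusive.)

Does not hold

Check (recv → (G[<=1] ((send ∧ done) ∨ ¬ready))) at every j in [1,1]:
  j=1: antecedent true; consequent fails at 2 → ✗
Fails at j=1 → formula fails.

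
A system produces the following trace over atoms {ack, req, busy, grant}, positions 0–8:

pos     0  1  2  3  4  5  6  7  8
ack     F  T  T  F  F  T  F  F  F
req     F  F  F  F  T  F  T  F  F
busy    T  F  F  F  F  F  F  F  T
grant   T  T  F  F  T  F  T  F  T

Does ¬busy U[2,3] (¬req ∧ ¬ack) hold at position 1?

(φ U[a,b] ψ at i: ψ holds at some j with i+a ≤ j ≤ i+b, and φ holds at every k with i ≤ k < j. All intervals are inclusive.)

Need some j in [3,4] with (¬req ∧ ¬ack), and ¬busy at every k in [1,j-1].
  j=3: (¬req ∧ ¬ack) holds; ¬busy holds at every k in [1,2] → satisfied.

Yes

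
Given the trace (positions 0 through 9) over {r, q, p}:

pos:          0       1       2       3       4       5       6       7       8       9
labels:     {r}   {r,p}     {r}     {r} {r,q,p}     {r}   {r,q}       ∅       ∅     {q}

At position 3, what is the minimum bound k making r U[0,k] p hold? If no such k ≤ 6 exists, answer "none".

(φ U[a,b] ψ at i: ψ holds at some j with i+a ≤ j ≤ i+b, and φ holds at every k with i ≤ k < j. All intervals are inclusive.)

1

Need earliest j ≥ 3 with p, and r at every k in [3,j-1].
  j=3: rhs fails.
  j=4: rhs holds; lhs holds on [3,3]. k = 1.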